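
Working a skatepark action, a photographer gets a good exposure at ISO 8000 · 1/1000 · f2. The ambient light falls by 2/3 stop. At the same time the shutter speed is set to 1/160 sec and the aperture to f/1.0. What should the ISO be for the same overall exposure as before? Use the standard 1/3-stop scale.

Scene light: 2/3 stop darker.
Shutter speed: 1/1000 → 1/800 → 1/640 → 1/500 → 1/400 → 1/320 → 1/250 → 1/200 → 1/160 — 2 2/3 stops slower (brighter).
Aperture: f/2 → f/1.8 → f/1.6 → f/1.4 → f/1.2 → f/1.1 → f/1.0 — 2 stops opened up (brighter).
Net so far: 4 stops brighter. ISO: 8000 → 6400 → 5000 → 4000 → 3200 → 2500 → 2000 → 1600 → 1250 → 1000 → 800 → 640 → 500.

ISO 500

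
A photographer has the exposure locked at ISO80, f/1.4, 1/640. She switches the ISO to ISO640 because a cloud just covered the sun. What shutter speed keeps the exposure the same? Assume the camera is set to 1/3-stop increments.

1/5000s

ISO: 80 → 100 → 125 → 160 → 200 → 250 → 320 → 400 → 500 → 640 — 3 stops higher (brighter).
Need 3 stops darker from the shutter speed: 1/640 → 1/800 → 1/1000 → 1/1250 → 1/1600 → 1/2000 → 1/2500 → 1/3200 → 1/4000 → 1/5000.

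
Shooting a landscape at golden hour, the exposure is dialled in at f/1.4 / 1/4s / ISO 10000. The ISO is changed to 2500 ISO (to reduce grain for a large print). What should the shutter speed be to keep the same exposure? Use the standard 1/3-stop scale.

1 s

ISO: 10000 → 8000 → 6400 → 5000 → 4000 → 3200 → 2500 — 2 stops dropped (darker).
Need 2 stops brighter from the shutter speed: 1/4 → 0.3 → 0.4 → 0.5 → 0.6 → 0.8 → 1.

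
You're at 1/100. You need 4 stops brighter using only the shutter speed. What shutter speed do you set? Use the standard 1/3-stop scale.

Shutter speed: 1/100 → 1/80 → 1/60 → 1/50 → 1/40 → 1/30 → 1/25 → 1/20 → 1/15 → 1/13 → 1/10 → 1/8 → 1/6 — 4 stops slower (brighter).

1/6s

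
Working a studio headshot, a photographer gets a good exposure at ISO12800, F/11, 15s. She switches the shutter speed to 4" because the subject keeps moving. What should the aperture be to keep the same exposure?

Shutter speed: 15 → 8 → 4 — 2 stops faster (darker).
Need 2 stops brighter from the aperture: f/11 → f/8 → f/5.6.

f/5.6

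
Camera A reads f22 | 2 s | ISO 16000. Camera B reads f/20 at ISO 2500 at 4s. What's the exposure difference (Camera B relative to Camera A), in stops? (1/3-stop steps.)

Aperture: f/22 → f/20 — 1/3 stop wider (brighter).
Shutter speed: 2 → 2.5 → 3.2 → 4 — 1 stop longer (brighter).
ISO: 16000 → 12800 → 10000 → 8000 → 6400 → 5000 → 4000 → 3200 → 2500 — 2 2/3 stops lower (darker).
Net: +1/3 +1 −2 2/3 = −1 1/3 stops.

1 1/3 stops darker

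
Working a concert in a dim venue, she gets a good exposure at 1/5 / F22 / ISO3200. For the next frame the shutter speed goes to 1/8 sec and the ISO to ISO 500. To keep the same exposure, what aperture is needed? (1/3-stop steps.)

f/7.1

Shutter speed: 1/5 → 1/6 → 1/8 — 2/3 stop shorter (darker).
ISO: 3200 → 2500 → 2000 → 1600 → 1250 → 1000 → 800 → 640 → 500 — 2 2/3 stops lower (darker).
Net change so far: 3 1/3 stops darker. Offset with the aperture: f/22 → f/20 → f/18 → f/16 → f/14 → f/13 → f/11 → f/10 → f/9 → f/8 → f/7.1.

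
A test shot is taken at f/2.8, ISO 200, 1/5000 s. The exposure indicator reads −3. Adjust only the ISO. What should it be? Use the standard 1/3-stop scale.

Underexposed by 3 stops → need 3 stops brighter.
ISO: 200 → 250 → 320 → 400 → 500 → 640 → 800 → 1000 → 1250 → 1600.

ISO 1600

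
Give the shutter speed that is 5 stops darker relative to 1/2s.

1/60s

Shutter speed: 1/2 → 1/4 → 1/8 → 1/15 → 1/30 → 1/60 — 5 stops faster (darker).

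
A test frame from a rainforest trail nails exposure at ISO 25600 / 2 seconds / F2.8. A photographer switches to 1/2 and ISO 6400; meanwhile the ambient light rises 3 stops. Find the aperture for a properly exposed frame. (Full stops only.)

Scene light: 3 stops brighter.
Shutter speed: 2 → 1 → 1/2 — 2 stops faster (darker).
ISO: 25600 → 12800 → 6400 — 2 stops lower (darker).
Net so far: 1 stop darker. Aperture: f/2.8 → f/2.

f/2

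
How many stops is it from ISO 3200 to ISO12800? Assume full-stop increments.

3200 → 6400 → 12800 — count the steps: 2 stops.

2 stops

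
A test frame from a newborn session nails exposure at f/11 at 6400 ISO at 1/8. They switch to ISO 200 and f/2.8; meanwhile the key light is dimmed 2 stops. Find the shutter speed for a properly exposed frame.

1 s

Scene light: 2 stops darker.
ISO: 6400 → 3200 → 1600 → 800 → 400 → 200 — 5 stops dropped (darker).
Aperture: f/11 → f/8 → f/5.6 → f/4 → f/2.8 — 4 stops opened up (brighter).
Net so far: 3 stops darker. Shutter speed: 1/8 → 1/4 → 1/2 → 1.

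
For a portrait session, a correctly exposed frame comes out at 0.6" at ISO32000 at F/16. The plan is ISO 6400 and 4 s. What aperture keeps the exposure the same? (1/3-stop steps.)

ISO: 32000 → 25600 → 20000 → 16000 → 12800 → 10000 → 8000 → 6400 — 2 1/3 stops dropped (darker).
Shutter speed: 0.6 → 0.8 → 1 → 1.3 → 1.6 → 2 → 2.5 → 3.2 → 4 — 2 2/3 stops slower (brighter).
Net change so far: 1/3 stop brighter. Offset with the aperture: f/16 → f/18.

f/18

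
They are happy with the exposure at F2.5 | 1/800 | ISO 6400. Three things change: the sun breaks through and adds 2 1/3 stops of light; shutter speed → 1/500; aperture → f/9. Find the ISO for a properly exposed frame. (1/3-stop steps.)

ISO 10000

Scene light: 2 1/3 stops brighter.
Shutter speed: 1/800 → 1/640 → 1/500 — 2/3 stop longer (brighter).
Aperture: f/2.5 → f/2.8 → f/3.2 → f/3.5 → f/4 → f/4.5 → f/5 → f/5.6 → f/6.3 → f/7.1 → f/8 → f/9 — 3 2/3 stops narrower (darker).
Net so far: 2/3 stop darker. ISO: 6400 → 8000 → 10000.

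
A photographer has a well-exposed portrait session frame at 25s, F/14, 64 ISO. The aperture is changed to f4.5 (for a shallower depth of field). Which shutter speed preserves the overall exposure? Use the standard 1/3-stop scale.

2.5 s

Aperture: f/14 → f/13 → f/11 → f/10 → f/9 → f/8 → f/7.1 → f/6.3 → f/5.6 → f/5 → f/4.5 — 3 1/3 stops larger aperture (brighter).
Need 3 1/3 stops darker from the shutter speed: 25 → 20 → 15 → 13 → 10 → 8 → 6 → 5 → 4 → 3.2 → 2.5.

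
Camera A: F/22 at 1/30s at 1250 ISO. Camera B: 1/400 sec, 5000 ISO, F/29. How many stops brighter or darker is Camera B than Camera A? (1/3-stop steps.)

2 1/3 stops darker

Aperture: f/22 → f/25 → f/29 — 2/3 stop narrower (darker).
Shutter speed: 1/30 → 1/40 → 1/50 → 1/60 → 1/80 → 1/100 → 1/125 → 1/160 → 1/200 → 1/250 → 1/320 → 1/400 — 3 2/3 stops shorter (darker).
ISO: 1250 → 1600 → 2000 → 2500 → 3200 → 4000 → 5000 — 2 stops higher (brighter).
Net: −2/3 −3 2/3 +2 = −2 1/3 stops.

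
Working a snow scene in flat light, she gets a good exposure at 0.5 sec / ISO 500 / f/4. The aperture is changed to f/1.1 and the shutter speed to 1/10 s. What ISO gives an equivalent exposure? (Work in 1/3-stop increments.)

ISO 200

Aperture: f/4 → f/3.5 → f/3.2 → f/2.8 → f/2.5 → f/2.2 → f/2 → f/1.8 → f/1.6 → f/1.4 → f/1.2 → f/1.1 — 3 2/3 stops wider (brighter).
Shutter speed: 0.5 → 0.4 → 0.3 → 1/4 → 1/5 → 1/6 → 1/8 → 1/10 — 2 1/3 stops shorter (darker).
Net change so far: 1 1/3 stops brighter. Offset with the ISO: 500 → 400 → 320 → 250 → 200.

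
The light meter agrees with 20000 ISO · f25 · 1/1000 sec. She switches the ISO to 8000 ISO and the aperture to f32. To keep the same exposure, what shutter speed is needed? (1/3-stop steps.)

1/250s

ISO: 20000 → 16000 → 12800 → 10000 → 8000 — 1 1/3 stops lower (darker).
Aperture: f/25 → f/29 → f/32 — 2/3 stop smaller aperture (darker).
Net change so far: 2 stops darker. Offset with the shutter speed: 1/1000 → 1/800 → 1/640 → 1/500 → 1/400 → 1/320 → 1/250.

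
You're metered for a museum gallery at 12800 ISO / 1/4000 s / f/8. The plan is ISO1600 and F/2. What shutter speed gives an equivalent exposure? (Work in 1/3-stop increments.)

1/8000s

ISO: 12800 → 10000 → 8000 → 6400 → 5000 → 4000 → 3200 → 2500 → 2000 → 1600 — 3 stops lower (darker).
Aperture: f/8 → f/7.1 → f/6.3 → f/5.6 → f/5 → f/4.5 → f/4 → f/3.5 → f/3.2 → f/2.8 → f/2.5 → f/2.2 → f/2 — 4 stops wider (brighter).
Net change so far: 1 stop brighter. Offset with the shutter speed: 1/4000 → 1/5000 → 1/6400 → 1/8000.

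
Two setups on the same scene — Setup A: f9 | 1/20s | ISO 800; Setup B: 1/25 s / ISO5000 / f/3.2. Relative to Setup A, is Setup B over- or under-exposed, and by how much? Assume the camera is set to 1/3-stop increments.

Aperture: f/9 → f/8 → f/7.1 → f/6.3 → f/5.6 → f/5 → f/4.5 → f/4 → f/3.5 → f/3.2 — 3 stops opened up (brighter).
Shutter speed: 1/20 → 1/25 — 1/3 stop faster (darker).
ISO: 800 → 1000 → 1250 → 1600 → 2000 → 2500 → 3200 → 4000 → 5000 — 2 2/3 stops raised (brighter).
Net: +3 −1/3 +2 2/3 = +5 1/3 stops.

5 1/3 stops brighter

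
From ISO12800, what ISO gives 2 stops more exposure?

ISO 51200

ISO: 12800 → 25600 → 51200 — 2 stops higher (brighter).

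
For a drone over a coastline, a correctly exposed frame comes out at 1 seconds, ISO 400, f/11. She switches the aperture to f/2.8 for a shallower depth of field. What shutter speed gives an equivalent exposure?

Aperture: f/11 → f/8 → f/5.6 → f/4 → f/2.8 — 4 stops wider (brighter).
Need 4 stops darker from the shutter speed: 1 → 1/2 → 1/4 → 1/8 → 1/15.

1/15s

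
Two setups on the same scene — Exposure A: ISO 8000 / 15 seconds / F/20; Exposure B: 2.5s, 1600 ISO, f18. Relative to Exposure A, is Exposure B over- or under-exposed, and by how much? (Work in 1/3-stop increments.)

Aperture: f/20 → f/18 — 1/3 stop wider (brighter).
Shutter speed: 15 → 13 → 10 → 8 → 6 → 5 → 4 → 3.2 → 2.5 — 2 2/3 stops shorter (darker).
ISO: 8000 → 6400 → 5000 → 4000 → 3200 → 2500 → 2000 → 1600 — 2 1/3 stops dropped (darker).
Net: +1/3 −2 2/3 −2 1/3 = −4 2/3 stops.

4 2/3 stops darker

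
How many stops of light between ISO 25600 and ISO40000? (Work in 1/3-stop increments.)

2/3 stop

25600 → 32000 → 40000 — count the steps: 2 third-stops = 2/3 stop.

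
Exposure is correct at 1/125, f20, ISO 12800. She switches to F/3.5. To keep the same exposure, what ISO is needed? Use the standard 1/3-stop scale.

ISO 400

Aperture: f/20 → f/18 → f/16 → f/14 → f/13 → f/11 → f/10 → f/9 → f/8 → f/7.1 → f/6.3 → f/5.6 → f/5 → f/4.5 → f/4 → f/3.5 — 5 stops wider (brighter).
Need 5 stops darker from the ISO: 12800 → 10000 → 8000 → 6400 → 5000 → 4000 → 3200 → 2500 → 2000 → 1600 → 1250 → 1000 → 800 → 640 → 500 → 400.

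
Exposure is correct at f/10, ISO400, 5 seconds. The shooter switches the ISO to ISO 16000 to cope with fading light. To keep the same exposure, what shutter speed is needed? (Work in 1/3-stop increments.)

ISO: 400 → 500 → 640 → 800 → 1000 → 1250 → 1600 → 2000 → 2500 → 3200 → 4000 → 5000 → 6400 → 8000 → 10000 → 12800 → 16000 — 5 1/3 stops raised (brighter).
Need 5 1/3 stops darker from the shutter speed: 5 → 4 → 3.2 → 2.5 → 2 → 1.6 → 1.3 → 1 → 0.8 → 0.6 → 0.5 → 0.4 → 0.3 → 1/4 → 1/5 → 1/6 → 1/8.

1/8s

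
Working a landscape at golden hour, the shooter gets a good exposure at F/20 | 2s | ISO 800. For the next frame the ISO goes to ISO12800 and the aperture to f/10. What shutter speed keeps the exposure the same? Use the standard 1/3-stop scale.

ISO: 800 → 1000 → 1250 → 1600 → 2000 → 2500 → 3200 → 4000 → 5000 → 6400 → 8000 → 10000 → 12800 — 4 stops raised (brighter).
Aperture: f/20 → f/18 → f/16 → f/14 → f/13 → f/11 → f/10 — 2 stops opened up (brighter).
Net change so far: 6 stops brighter. Offset with the shutter speed: 2 → 1.6 → 1.3 → 1 → 0.8 → 0.6 → 0.5 → 0.4 → 0.3 → 1/4 → 1/5 → 1/6 → 1/8 → 1/10 → 1/13 → 1/15 → 1/20 → 1/25 → 1/30.

1/30s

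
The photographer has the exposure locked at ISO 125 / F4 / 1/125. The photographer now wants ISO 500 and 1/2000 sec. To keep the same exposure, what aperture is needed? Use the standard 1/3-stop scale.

ISO: 125 → 160 → 200 → 250 → 320 → 400 → 500 — 2 stops higher (brighter).
Shutter speed: 1/125 → 1/160 → 1/200 → 1/250 → 1/320 → 1/400 → 1/500 → 1/640 → 1/800 → 1/1000 → 1/1250 → 1/1600 → 1/2000 — 4 stops shorter (darker).
Net change so far: 2 stops darker. Offset with the aperture: f/4 → f/3.5 → f/3.2 → f/2.8 → f/2.5 → f/2.2 → f/2.

f/2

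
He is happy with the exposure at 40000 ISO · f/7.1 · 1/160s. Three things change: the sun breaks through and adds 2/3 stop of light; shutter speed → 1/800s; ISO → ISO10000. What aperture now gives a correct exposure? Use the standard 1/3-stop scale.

Scene light: 2/3 stop brighter.
Shutter speed: 1/160 → 1/200 → 1/250 → 1/320 → 1/400 → 1/500 → 1/640 → 1/800 — 2 1/3 stops shorter (darker).
ISO: 40000 → 32000 → 25600 → 20000 → 16000 → 12800 → 10000 — 2 stops lower (darker).
Net so far: 3 2/3 stops darker. Aperture: f/7.1 → f/6.3 → f/5.6 → f/5 → f/4.5 → f/4 → f/3.5 → f/3.2 → f/2.8 → f/2.5 → f/2.2 → f/2.

f/2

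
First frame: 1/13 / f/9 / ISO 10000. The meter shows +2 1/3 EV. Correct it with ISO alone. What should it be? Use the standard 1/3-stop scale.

Overexposed by 2 1/3 stops → need 2 1/3 stops darker.
ISO: 10000 → 8000 → 6400 → 5000 → 4000 → 3200 → 2500 → 2000.

ISO 2000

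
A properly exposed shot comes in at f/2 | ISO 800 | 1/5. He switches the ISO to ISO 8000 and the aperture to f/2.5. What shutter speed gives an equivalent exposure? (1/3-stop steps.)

ISO: 800 → 1000 → 1250 → 1600 → 2000 → 2500 → 3200 → 4000 → 5000 → 6400 → 8000 — 3 1/3 stops higher (brighter).
Aperture: f/2 → f/2.2 → f/2.5 — 2/3 stop narrower (darker).
Net change so far: 2 2/3 stops brighter. Offset with the shutter speed: 1/5 → 1/6 → 1/8 → 1/10 → 1/13 → 1/15 → 1/20 → 1/25 → 1/30.

1/30s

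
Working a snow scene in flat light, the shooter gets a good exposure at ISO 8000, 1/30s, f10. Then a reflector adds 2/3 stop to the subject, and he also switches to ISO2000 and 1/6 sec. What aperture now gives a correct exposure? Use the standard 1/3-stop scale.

Scene light: 2/3 stop brighter.
ISO: 8000 → 6400 → 5000 → 4000 → 3200 → 2500 → 2000 — 2 stops lower (darker).
Shutter speed: 1/30 → 1/25 → 1/20 → 1/15 → 1/13 → 1/10 → 1/8 → 1/6 — 2 1/3 stops slower (brighter).
Net so far: 1 stop brighter. Aperture: f/10 → f/11 → f/13 → f/14.

f/14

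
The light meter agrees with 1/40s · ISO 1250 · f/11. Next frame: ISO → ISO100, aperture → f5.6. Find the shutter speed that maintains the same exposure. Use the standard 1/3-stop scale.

1/13s

ISO: 1250 → 1000 → 800 → 640 → 500 → 400 → 320 → 250 → 200 → 160 → 125 → 100 — 3 2/3 stops lower (darker).
Aperture: f/11 → f/10 → f/9 → f/8 → f/7.1 → f/6.3 → f/5.6 — 2 stops wider (brighter).
Net change so far: 1 2/3 stops darker. Offset with the shutter speed: 1/40 → 1/30 → 1/25 → 1/20 → 1/15 → 1/13.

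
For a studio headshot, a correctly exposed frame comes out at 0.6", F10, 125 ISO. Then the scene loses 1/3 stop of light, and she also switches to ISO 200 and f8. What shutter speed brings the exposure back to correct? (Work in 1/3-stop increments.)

Scene light: 1/3 stop darker.
ISO: 125 → 160 → 200 — 2/3 stop raised (brighter).
Aperture: f/10 → f/9 → f/8 — 2/3 stop larger aperture (brighter).
Net so far: 1 stop brighter. Shutter speed: 0.6 → 0.5 → 0.4 → 0.3.

0.3 s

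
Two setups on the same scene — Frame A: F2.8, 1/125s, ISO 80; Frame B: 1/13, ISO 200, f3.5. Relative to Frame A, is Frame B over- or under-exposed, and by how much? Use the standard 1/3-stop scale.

Aperture: f/2.8 → f/3.2 → f/3.5 — 2/3 stop smaller aperture (darker).
Shutter speed: 1/125 → 1/100 → 1/80 → 1/60 → 1/50 → 1/40 → 1/30 → 1/25 → 1/20 → 1/15 → 1/13 — 3 1/3 stops longer (brighter).
ISO: 80 → 100 → 125 → 160 → 200 — 1 1/3 stops raised (brighter).
Net: −2/3 +3 1/3 +1 1/3 = +4 stops.

4 stops brighter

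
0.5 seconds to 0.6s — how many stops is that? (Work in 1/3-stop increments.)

1/3 stop

0.5 → 0.6 — count the steps: 1 third-stops = 1/3 stop.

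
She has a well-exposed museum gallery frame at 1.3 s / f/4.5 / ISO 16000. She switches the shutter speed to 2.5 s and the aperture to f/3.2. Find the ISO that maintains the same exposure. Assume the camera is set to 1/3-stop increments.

ISO 4000

Shutter speed: 1.3 → 1.6 → 2 → 2.5 — 1 stop slower (brighter).
Aperture: f/4.5 → f/4 → f/3.5 → f/3.2 — 1 stop larger aperture (brighter).
Net change so far: 2 stops brighter. Offset with the ISO: 16000 → 12800 → 10000 → 8000 → 6400 → 5000 → 4000.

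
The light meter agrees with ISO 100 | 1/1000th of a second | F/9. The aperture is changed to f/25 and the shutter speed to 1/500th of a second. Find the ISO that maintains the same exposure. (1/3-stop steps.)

ISO 400

Aperture: f/9 → f/10 → f/11 → f/13 → f/14 → f/16 → f/18 → f/20 → f/22 → f/25 — 3 stops smaller aperture (darker).
Shutter speed: 1/1000 → 1/800 → 1/640 → 1/500 — 1 stop slower (brighter).
Net change so far: 2 stops darker. Offset with the ISO: 100 → 125 → 160 → 200 → 250 → 320 → 400.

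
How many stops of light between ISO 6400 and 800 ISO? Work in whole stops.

6400 → 3200 → 1600 → 800 — count the steps: 3 stops.

3 stops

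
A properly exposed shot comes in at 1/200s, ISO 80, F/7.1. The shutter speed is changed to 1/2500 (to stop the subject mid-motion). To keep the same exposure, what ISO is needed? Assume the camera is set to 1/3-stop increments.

ISO 1000

Shutter speed: 1/200 → 1/250 → 1/320 → 1/400 → 1/500 → 1/640 → 1/800 → 1/1000 → 1/1250 → 1/1600 → 1/2000 → 1/2500 — 3 2/3 stops shorter (darker).
Need 3 2/3 stops brighter from the ISO: 80 → 100 → 125 → 160 → 200 → 250 → 320 → 400 → 500 → 640 → 800 → 1000.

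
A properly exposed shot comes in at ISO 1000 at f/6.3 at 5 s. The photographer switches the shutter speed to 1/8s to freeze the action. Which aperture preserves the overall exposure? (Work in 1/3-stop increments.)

f/1.0

Shutter speed: 5 → 4 → 3.2 → 2.5 → 2 → 1.6 → 1.3 → 1 → 0.8 → 0.6 → 0.5 → 0.4 → 0.3 → 1/4 → 1/5 → 1/6 → 1/8 — 5 1/3 stops faster (darker).
Need 5 1/3 stops brighter from the aperture: f/6.3 → f/5.6 → f/5 → f/4.5 → f/4 → f/3.5 → f/3.2 → f/2.8 → f/2.5 → f/2.2 → f/2 → f/1.8 → f/1.6 → f/1.4 → f/1.2 → f/1.1 → f/1.0.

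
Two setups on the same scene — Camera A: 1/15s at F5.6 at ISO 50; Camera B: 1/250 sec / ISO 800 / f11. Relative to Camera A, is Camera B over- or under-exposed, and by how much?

2 stops darker

Aperture: f/5.6 → f/8 → f/11 — 2 stops smaller aperture (darker).
Shutter speed: 1/15 → 1/30 → 1/60 → 1/125 → 1/250 — 4 stops faster (darker).
ISO: 50 → 100 → 200 → 400 → 800 — 4 stops higher (brighter).
Net: −2 −4 +4 = −2 stops.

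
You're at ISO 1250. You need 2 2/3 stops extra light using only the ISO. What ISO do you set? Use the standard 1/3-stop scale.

ISO: 1250 → 1600 → 2000 → 2500 → 3200 → 4000 → 5000 → 6400 → 8000 — 2 2/3 stops higher (brighter).

ISO 8000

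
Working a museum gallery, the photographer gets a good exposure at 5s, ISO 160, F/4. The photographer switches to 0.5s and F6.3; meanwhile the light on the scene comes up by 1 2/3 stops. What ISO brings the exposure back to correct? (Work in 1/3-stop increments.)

ISO 1250

Scene light: 1 2/3 stops brighter.
Shutter speed: 5 → 4 → 3.2 → 2.5 → 2 → 1.6 → 1.3 → 1 → 0.8 → 0.6 → 0.5 — 3 1/3 stops shorter (darker).
Aperture: f/4 → f/4.5 → f/5 → f/5.6 → f/6.3 — 1 1/3 stops stopped down (darker).
Net so far: 3 stops darker. ISO: 160 → 200 → 250 → 320 → 400 → 500 → 640 → 800 → 1000 → 1250.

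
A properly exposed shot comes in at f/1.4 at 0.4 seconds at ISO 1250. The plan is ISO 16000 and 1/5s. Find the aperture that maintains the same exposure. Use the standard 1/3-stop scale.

f/3.5

ISO: 1250 → 1600 → 2000 → 2500 → 3200 → 4000 → 5000 → 6400 → 8000 → 10000 → 12800 → 16000 — 3 2/3 stops higher (brighter).
Shutter speed: 0.4 → 0.3 → 1/4 → 1/5 — 1 stop shorter (darker).
Net change so far: 2 2/3 stops brighter. Offset with the aperture: f/1.4 → f/1.6 → f/1.8 → f/2 → f/2.2 → f/2.5 → f/2.8 → f/3.2 → f/3.5.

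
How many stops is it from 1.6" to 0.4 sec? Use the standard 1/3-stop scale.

1.6 → 1.3 → 1 → 0.8 → 0.6 → 0.5 → 0.4 — count the steps: 6 third-stops = 2 stops.

2 stops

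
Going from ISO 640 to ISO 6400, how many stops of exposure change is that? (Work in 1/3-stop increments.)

640 → 800 → 1000 → 1250 → 1600 → 2000 → 2500 → 3200 → 4000 → 5000 → 6400 — count the steps: 10 third-stops = 3 1/3 stops.

3 1/3 stops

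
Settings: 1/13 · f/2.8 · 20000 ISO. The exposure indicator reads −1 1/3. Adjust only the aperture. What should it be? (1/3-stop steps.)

Underexposed by 1 1/3 stops → need 1 1/3 stops brighter.
Aperture: f/2.8 → f/2.5 → f/2.2 → f/2 → f/1.8.

f/1.8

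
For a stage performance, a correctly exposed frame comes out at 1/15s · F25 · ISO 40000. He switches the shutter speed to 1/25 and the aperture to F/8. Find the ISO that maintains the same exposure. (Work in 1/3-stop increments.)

ISO 6400

Shutter speed: 1/15 → 1/20 → 1/25 — 2/3 stop shorter (darker).
Aperture: f/25 → f/22 → f/20 → f/18 → f/16 → f/14 → f/13 → f/11 → f/10 → f/9 → f/8 — 3 1/3 stops larger aperture (brighter).
Net change so far: 2 2/3 stops brighter. Offset with the ISO: 40000 → 32000 → 25600 → 20000 → 16000 → 12800 → 10000 → 8000 → 6400.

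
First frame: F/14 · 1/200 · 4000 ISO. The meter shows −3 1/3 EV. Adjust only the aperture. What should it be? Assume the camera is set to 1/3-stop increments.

Underexposed by 3 1/3 stops → need 3 1/3 stops brighter.
Aperture: f/14 → f/13 → f/11 → f/10 → f/9 → f/8 → f/7.1 → f/6.3 → f/5.6 → f/5 → f/4.5.

f/4.5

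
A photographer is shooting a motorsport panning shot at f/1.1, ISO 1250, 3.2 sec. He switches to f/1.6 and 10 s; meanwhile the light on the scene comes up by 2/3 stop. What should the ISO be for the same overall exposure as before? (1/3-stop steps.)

Scene light: 2/3 stop brighter.
Aperture: f/1.1 → f/1.2 → f/1.4 → f/1.6 — 1 stop stopped down (darker).
Shutter speed: 3.2 → 4 → 5 → 6 → 8 → 10 — 1 2/3 stops longer (brighter).
Net so far: 1 1/3 stops brighter. ISO: 1250 → 1000 → 800 → 640 → 500.

ISO 500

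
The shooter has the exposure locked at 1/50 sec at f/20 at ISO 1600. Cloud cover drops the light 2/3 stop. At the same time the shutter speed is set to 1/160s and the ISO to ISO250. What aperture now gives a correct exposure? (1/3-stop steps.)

Scene light: 2/3 stop darker.
Shutter speed: 1/50 → 1/60 → 1/80 → 1/100 → 1/125 → 1/160 — 1 2/3 stops faster (darker).
ISO: 1600 → 1250 → 1000 → 800 → 640 → 500 → 400 → 320 → 250 — 2 2/3 stops lower (darker).
Net so far: 5 stops darker. Aperture: f/20 → f/18 → f/16 → f/14 → f/13 → f/11 → f/10 → f/9 → f/8 → f/7.1 → f/6.3 → f/5.6 → f/5 → f/4.5 → f/4 → f/3.5.

f/3.5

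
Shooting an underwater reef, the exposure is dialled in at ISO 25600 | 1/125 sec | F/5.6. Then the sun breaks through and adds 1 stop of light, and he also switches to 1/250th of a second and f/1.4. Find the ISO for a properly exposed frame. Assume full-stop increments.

ISO 1600

Scene light: 1 stop brighter.
Shutter speed: 1/125 → 1/250 — 1 stop faster (darker).
Aperture: f/5.6 → f/4 → f/2.8 → f/2 → f/1.4 — 4 stops wider (brighter).
Net so far: 4 stops brighter. ISO: 25600 → 12800 → 6400 → 3200 → 1600.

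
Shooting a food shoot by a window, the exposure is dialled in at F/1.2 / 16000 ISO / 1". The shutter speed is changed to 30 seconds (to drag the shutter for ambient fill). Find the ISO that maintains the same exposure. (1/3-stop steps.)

ISO 500

Shutter speed: 1 → 1.3 → 1.6 → 2 → 2.5 → 3.2 → 4 → 5 → 6 → 8 → 10 → 13 → 15 → 20 → 25 → 30 — 5 stops longer (brighter).
Need 5 stops darker from the ISO: 16000 → 12800 → 10000 → 8000 → 6400 → 5000 → 4000 → 3200 → 2500 → 2000 → 1600 → 1250 → 1000 → 800 → 640 → 500.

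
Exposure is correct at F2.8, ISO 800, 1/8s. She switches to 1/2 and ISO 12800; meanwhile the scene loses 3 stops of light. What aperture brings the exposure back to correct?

Scene light: 3 stops darker.
Shutter speed: 1/8 → 1/4 → 1/2 — 2 stops slower (brighter).
ISO: 800 → 1600 → 3200 → 6400 → 12800 — 4 stops higher (brighter).
Net so far: 3 stops brighter. Aperture: f/2.8 → f/4 → f/5.6 → f/8.

f/8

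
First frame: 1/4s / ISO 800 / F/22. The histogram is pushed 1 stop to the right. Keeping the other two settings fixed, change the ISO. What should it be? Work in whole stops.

ISO 400

Overexposed by 1 stop → need 1 stop darker.
ISO: 800 → 400.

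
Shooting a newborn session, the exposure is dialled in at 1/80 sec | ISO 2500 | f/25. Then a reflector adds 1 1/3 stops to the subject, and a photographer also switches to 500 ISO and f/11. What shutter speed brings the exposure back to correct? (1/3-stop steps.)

Scene light: 1 1/3 stops brighter.
ISO: 2500 → 2000 → 1600 → 1250 → 1000 → 800 → 640 → 500 — 2 1/3 stops dropped (darker).
Aperture: f/25 → f/22 → f/20 → f/18 → f/16 → f/14 → f/13 → f/11 — 2 1/3 stops larger aperture (brighter).
Net so far: 1 1/3 stops brighter. Shutter speed: 1/80 → 1/100 → 1/125 → 1/160 → 1/200.

1/200s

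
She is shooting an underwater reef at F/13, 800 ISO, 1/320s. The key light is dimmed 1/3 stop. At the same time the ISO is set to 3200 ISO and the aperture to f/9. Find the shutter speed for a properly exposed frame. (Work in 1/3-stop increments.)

1/2000s

Scene light: 1/3 stop darker.
ISO: 800 → 1000 → 1250 → 1600 → 2000 → 2500 → 3200 — 2 stops higher (brighter).
Aperture: f/13 → f/11 → f/10 → f/9 — 1 stop wider (brighter).
Net so far: 2 2/3 stops brighter. Shutter speed: 1/320 → 1/400 → 1/500 → 1/640 → 1/800 → 1/1000 → 1/1250 → 1/1600 → 1/2000.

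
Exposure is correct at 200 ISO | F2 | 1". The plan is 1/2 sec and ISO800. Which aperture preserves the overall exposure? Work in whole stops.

Shutter speed: 1 → 1/2 — 1 stop shorter (darker).
ISO: 200 → 400 → 800 — 2 stops higher (brighter).
Net change so far: 1 stop brighter. Offset with the aperture: f/2 → f/2.8.

f/2.8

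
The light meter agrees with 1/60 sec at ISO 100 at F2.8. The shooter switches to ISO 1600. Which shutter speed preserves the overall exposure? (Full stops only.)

1/1000s

ISO: 100 → 200 → 400 → 800 → 1600 — 4 stops raised (brighter).
Need 4 stops darker from the shutter speed: 1/60 → 1/125 → 1/250 → 1/500 → 1/1000.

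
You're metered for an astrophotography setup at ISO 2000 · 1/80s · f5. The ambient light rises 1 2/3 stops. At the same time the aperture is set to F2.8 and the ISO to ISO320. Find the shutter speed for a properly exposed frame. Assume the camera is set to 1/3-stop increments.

Scene light: 1 2/3 stops brighter.
Aperture: f/5 → f/4.5 → f/4 → f/3.5 → f/3.2 → f/2.8 — 1 2/3 stops larger aperture (brighter).
ISO: 2000 → 1600 → 1250 → 1000 → 800 → 640 → 500 → 400 → 320 — 2 2/3 stops lower (darker).
Net so far: 2/3 stop brighter. Shutter speed: 1/80 → 1/100 → 1/125.

1/125s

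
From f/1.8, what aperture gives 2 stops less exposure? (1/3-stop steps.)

f/3.5

Aperture: f/1.8 → f/2 → f/2.2 → f/2.5 → f/2.8 → f/3.2 → f/3.5 — 2 stops smaller aperture (darker).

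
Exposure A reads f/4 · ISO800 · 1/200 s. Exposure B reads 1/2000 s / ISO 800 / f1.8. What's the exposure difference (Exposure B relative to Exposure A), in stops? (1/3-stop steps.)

1 stop darker

Aperture: f/4 → f/3.5 → f/3.2 → f/2.8 → f/2.5 → f/2.2 → f/2 → f/1.8 — 2 1/3 stops larger aperture (brighter).
Shutter speed: 1/200 → 1/250 → 1/320 → 1/400 → 1/500 → 1/640 → 1/800 → 1/1000 → 1/1250 → 1/1600 → 1/2000 — 3 1/3 stops shorter (darker).
ISO: unchanged.
Net: +2 1/3 −3 1/3 = −1 stop.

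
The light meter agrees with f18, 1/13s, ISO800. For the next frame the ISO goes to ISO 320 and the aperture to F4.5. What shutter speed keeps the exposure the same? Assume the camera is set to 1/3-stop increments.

1/80s

ISO: 800 → 640 → 500 → 400 → 320 — 1 1/3 stops lower (darker).
Aperture: f/18 → f/16 → f/14 → f/13 → f/11 → f/10 → f/9 → f/8 → f/7.1 → f/6.3 → f/5.6 → f/5 → f/4.5 — 4 stops opened up (brighter).
Net change so far: 2 2/3 stops brighter. Offset with the shutter speed: 1/13 → 1/15 → 1/20 → 1/25 → 1/30 → 1/40 → 1/50 → 1/60 → 1/80.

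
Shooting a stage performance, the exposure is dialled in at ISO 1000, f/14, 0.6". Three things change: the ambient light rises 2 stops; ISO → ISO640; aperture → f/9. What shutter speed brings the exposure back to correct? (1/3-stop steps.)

Scene light: 2 stops brighter.
ISO: 1000 → 800 → 640 — 2/3 stop dropped (darker).
Aperture: f/14 → f/13 → f/11 → f/10 → f/9 — 1 1/3 stops opened up (brighter).
Net so far: 2 2/3 stops brighter. Shutter speed: 0.6 → 0.5 → 0.4 → 0.3 → 1/4 → 1/5 → 1/6 → 1/8 → 1/10.

1/10s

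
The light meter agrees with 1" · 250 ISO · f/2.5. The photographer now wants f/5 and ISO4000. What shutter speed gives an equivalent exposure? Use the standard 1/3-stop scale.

1/4s

Aperture: f/2.5 → f/2.8 → f/3.2 → f/3.5 → f/4 → f/4.5 → f/5 — 2 stops smaller aperture (darker).
ISO: 250 → 320 → 400 → 500 → 640 → 800 → 1000 → 1250 → 1600 → 2000 → 2500 → 3200 → 4000 — 4 stops higher (brighter).
Net change so far: 2 stops brighter. Offset with the shutter speed: 1 → 0.8 → 0.6 → 0.5 → 0.4 → 0.3 → 1/4.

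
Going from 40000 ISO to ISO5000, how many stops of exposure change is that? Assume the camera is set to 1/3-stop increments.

40000 → 32000 → 25600 → 20000 → 16000 → 12800 → 10000 → 8000 → 6400 → 5000 — count the steps: 9 third-stops = 3 stops.

3 stops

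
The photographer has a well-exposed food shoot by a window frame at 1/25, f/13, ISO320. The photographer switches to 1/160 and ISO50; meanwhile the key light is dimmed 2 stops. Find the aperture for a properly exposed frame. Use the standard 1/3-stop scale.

f/1.0

Scene light: 2 stops darker.
Shutter speed: 1/25 → 1/30 → 1/40 → 1/50 → 1/60 → 1/80 → 1/100 → 1/125 → 1/160 — 2 2/3 stops faster (darker).
ISO: 320 → 250 → 200 → 160 → 125 → 100 → 80 → 64 → 50 — 2 2/3 stops dropped (darker).
Net so far: 7 1/3 stops darker. Aperture: f/13 → f/11 → f/10 → f/9 → f/8 → f/7.1 → f/6.3 → f/5.6 → f/5 → f/4.5 → f/4 → f/3.5 → f/3.2 → f/2.8 → f/2.5 → f/2.2 → f/2 → f/1.8 → f/1.6 → f/1.4 → f/1.2 → f/1.1 → f/1.0.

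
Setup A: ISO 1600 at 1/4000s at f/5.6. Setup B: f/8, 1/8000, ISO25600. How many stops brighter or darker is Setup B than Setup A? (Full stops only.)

2 stops brighter

Aperture: f/5.6 → f/8 — 1 stop stopped down (darker).
Shutter speed: 1/4000 → 1/8000 — 1 stop shorter (darker).
ISO: 1600 → 3200 → 6400 → 12800 → 25600 — 4 stops raised (brighter).
Net: −1 −1 +4 = +2 stops.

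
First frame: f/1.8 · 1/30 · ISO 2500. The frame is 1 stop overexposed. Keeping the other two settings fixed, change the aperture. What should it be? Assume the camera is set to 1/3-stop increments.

f/2.5

Overexposed by 1 stop → need 1 stop darker.
Aperture: f/1.8 → f/2 → f/2.2 → f/2.5.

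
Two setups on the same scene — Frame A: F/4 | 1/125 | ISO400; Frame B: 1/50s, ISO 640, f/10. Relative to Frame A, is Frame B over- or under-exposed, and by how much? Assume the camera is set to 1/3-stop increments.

2/3 stop darker

Aperture: f/4 → f/4.5 → f/5 → f/5.6 → f/6.3 → f/7.1 → f/8 → f/9 → f/10 — 2 2/3 stops stopped down (darker).
Shutter speed: 1/125 → 1/100 → 1/80 → 1/60 → 1/50 — 1 1/3 stops longer (brighter).
ISO: 400 → 500 → 640 — 2/3 stop higher (brighter).
Net: −2 2/3 +1 1/3 +2/3 = −2/3 stops.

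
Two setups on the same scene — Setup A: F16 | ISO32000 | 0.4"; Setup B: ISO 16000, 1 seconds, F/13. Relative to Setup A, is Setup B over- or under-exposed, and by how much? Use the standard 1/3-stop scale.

1 stop brighter

Aperture: f/16 → f/14 → f/13 — 2/3 stop opened up (brighter).
Shutter speed: 0.4 → 0.5 → 0.6 → 0.8 → 1 — 1 1/3 stops slower (brighter).
ISO: 32000 → 25600 → 20000 → 16000 — 1 stop dropped (darker).
Net: +2/3 +1 1/3 −1 = +1 stop.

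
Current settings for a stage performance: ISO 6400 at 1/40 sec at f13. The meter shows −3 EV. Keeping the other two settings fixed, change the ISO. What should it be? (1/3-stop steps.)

ISO 51200

Underexposed by 3 stops → need 3 stops brighter.
ISO: 6400 → 8000 → 10000 → 12800 → 16000 → 20000 → 25600 → 32000 → 40000 → 51200.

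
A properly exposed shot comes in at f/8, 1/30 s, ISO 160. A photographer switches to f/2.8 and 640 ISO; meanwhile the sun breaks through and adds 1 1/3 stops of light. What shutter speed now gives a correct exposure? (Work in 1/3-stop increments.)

1/2500s

Scene light: 1 1/3 stops brighter.
Aperture: f/8 → f/7.1 → f/6.3 → f/5.6 → f/5 → f/4.5 → f/4 → f/3.5 → f/3.2 → f/2.8 — 3 stops wider (brighter).
ISO: 160 → 200 → 250 → 320 → 400 → 500 → 640 — 2 stops higher (brighter).
Net so far: 6 1/3 stops brighter. Shutter speed: 1/30 → 1/40 → 1/50 → 1/60 → 1/80 → 1/100 → 1/125 → 1/160 → 1/200 → 1/250 → 1/320 → 1/400 → 1/500 → 1/640 → 1/800 → 1/1000 → 1/1250 → 1/1600 → 1/2000 → 1/2500.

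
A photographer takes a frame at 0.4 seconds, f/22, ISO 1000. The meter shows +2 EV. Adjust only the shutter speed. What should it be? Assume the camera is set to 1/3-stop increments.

Overexposed by 2 stops → need 2 stops darker.
Shutter speed: 0.4 → 0.3 → 1/4 → 1/5 → 1/6 → 1/8 → 1/10.

1/10s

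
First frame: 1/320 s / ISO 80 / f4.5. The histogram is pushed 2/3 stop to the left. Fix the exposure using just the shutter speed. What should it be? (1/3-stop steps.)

Underexposed by 2/3 stop → need 2/3 stop brighter.
Shutter speed: 1/320 → 1/250 → 1/200.

1/200s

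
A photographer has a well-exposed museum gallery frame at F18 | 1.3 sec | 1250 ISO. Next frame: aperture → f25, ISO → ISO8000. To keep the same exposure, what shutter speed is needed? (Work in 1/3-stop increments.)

Aperture: f/18 → f/20 → f/22 → f/25 — 1 stop narrower (darker).
ISO: 1250 → 1600 → 2000 → 2500 → 3200 → 4000 → 5000 → 6400 → 8000 — 2 2/3 stops higher (brighter).
Net change so far: 1 2/3 stops brighter. Offset with the shutter speed: 1.3 → 1 → 0.8 → 0.6 → 0.5 → 0.4.

0.4 s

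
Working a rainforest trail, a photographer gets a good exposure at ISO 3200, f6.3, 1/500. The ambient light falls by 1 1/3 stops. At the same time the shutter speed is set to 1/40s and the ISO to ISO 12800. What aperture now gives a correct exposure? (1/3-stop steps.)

f/29

Scene light: 1 1/3 stops darker.
Shutter speed: 1/500 → 1/400 → 1/320 → 1/250 → 1/200 → 1/160 → 1/125 → 1/100 → 1/80 → 1/60 → 1/50 → 1/40 — 3 2/3 stops slower (brighter).
ISO: 3200 → 4000 → 5000 → 6400 → 8000 → 10000 → 12800 — 2 stops raised (brighter).
Net so far: 4 1/3 stops brighter. Aperture: f/6.3 → f/7.1 → f/8 → f/9 → f/10 → f/11 → f/13 → f/14 → f/16 → f/18 → f/20 → f/22 → f/25 → f/29.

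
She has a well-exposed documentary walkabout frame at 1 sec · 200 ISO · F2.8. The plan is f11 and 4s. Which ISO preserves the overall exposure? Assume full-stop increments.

ISO 800

Aperture: f/2.8 → f/4 → f/5.6 → f/8 → f/11 — 4 stops narrower (darker).
Shutter speed: 1 → 2 → 4 — 2 stops slower (brighter).
Net change so far: 2 stops darker. Offset with the ISO: 200 → 400 → 800.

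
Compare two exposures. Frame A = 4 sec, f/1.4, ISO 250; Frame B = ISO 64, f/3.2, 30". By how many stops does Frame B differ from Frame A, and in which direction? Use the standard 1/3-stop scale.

Aperture: f/1.4 → f/1.6 → f/1.8 → f/2 → f/2.2 → f/2.5 → f/2.8 → f/3.2 — 2 1/3 stops stopped down (darker).
Shutter speed: 4 → 5 → 6 → 8 → 10 → 13 → 15 → 20 → 25 → 30 — 3 stops slower (brighter).
ISO: 250 → 200 → 160 → 125 → 100 → 80 → 64 — 2 stops dropped (darker).
Net: −2 1/3 +3 −2 = −1 1/3 stops.

1 1/3 stops darker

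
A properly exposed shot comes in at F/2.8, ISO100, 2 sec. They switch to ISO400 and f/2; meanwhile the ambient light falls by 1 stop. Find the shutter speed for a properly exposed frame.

1/2s

Scene light: 1 stop darker.
ISO: 100 → 200 → 400 — 2 stops raised (brighter).
Aperture: f/2.8 → f/2 — 1 stop larger aperture (brighter).
Net so far: 2 stops brighter. Shutter speed: 2 → 1 → 1/2.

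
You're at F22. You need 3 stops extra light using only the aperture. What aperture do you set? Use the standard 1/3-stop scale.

f/8

Aperture: f/22 → f/20 → f/18 → f/16 → f/14 → f/13 → f/11 → f/10 → f/9 → f/8 — 3 stops opened up (brighter).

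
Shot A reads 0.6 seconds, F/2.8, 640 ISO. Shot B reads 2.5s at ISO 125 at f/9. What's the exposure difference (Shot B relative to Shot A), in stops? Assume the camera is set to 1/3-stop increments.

3 2/3 stops darker

Aperture: f/2.8 → f/3.2 → f/3.5 → f/4 → f/4.5 → f/5 → f/5.6 → f/6.3 → f/7.1 → f/8 → f/9 — 3 1/3 stops stopped down (darker).
Shutter speed: 0.6 → 0.8 → 1 → 1.3 → 1.6 → 2 → 2.5 — 2 stops longer (brighter).
ISO: 640 → 500 → 400 → 320 → 250 → 200 → 160 → 125 — 2 1/3 stops lower (darker).
Net: −3 1/3 +2 −2 1/3 = −3 2/3 stops.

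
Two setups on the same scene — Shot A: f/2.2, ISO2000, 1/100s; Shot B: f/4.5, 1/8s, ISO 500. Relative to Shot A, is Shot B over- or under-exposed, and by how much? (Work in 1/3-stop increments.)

Aperture: f/2.2 → f/2.5 → f/2.8 → f/3.2 → f/3.5 → f/4 → f/4.5 — 2 stops stopped down (darker).
Shutter speed: 1/100 → 1/80 → 1/60 → 1/50 → 1/40 → 1/30 → 1/25 → 1/20 → 1/15 → 1/13 → 1/10 → 1/8 — 3 2/3 stops slower (brighter).
ISO: 2000 → 1600 → 1250 → 1000 → 800 → 640 → 500 — 2 stops dropped (darker).
Net: −2 +3 2/3 −2 = −1/3 stops.

1/3 stop darker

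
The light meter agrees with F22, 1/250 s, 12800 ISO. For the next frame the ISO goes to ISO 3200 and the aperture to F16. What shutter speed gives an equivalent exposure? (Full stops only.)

ISO: 12800 → 6400 → 3200 — 2 stops lower (darker).
Aperture: f/22 → f/16 — 1 stop wider (brighter).
Net change so far: 1 stop darker. Offset with the shutter speed: 1/250 → 1/125.

1/125s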